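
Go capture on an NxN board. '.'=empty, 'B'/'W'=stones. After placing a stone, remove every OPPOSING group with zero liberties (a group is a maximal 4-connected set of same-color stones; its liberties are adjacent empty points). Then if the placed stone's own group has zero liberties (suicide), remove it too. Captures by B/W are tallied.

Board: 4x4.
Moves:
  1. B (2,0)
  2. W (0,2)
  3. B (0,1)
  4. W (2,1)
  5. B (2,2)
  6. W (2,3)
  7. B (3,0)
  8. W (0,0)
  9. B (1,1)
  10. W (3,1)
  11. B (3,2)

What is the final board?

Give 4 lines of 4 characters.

Answer: WBW.
.B..
B.BW
B.B.

Derivation:
Move 1: B@(2,0) -> caps B=0 W=0
Move 2: W@(0,2) -> caps B=0 W=0
Move 3: B@(0,1) -> caps B=0 W=0
Move 4: W@(2,1) -> caps B=0 W=0
Move 5: B@(2,2) -> caps B=0 W=0
Move 6: W@(2,3) -> caps B=0 W=0
Move 7: B@(3,0) -> caps B=0 W=0
Move 8: W@(0,0) -> caps B=0 W=0
Move 9: B@(1,1) -> caps B=0 W=0
Move 10: W@(3,1) -> caps B=0 W=0
Move 11: B@(3,2) -> caps B=2 W=0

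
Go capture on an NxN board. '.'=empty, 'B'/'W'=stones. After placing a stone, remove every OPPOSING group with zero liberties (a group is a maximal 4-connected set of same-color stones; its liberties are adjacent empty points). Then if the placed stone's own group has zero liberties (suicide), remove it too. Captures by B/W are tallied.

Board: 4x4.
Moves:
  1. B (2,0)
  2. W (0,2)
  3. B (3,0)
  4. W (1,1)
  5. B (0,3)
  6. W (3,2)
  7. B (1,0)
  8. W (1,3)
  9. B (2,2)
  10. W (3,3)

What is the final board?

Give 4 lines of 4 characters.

Move 1: B@(2,0) -> caps B=0 W=0
Move 2: W@(0,2) -> caps B=0 W=0
Move 3: B@(3,0) -> caps B=0 W=0
Move 4: W@(1,1) -> caps B=0 W=0
Move 5: B@(0,3) -> caps B=0 W=0
Move 6: W@(3,2) -> caps B=0 W=0
Move 7: B@(1,0) -> caps B=0 W=0
Move 8: W@(1,3) -> caps B=0 W=1
Move 9: B@(2,2) -> caps B=0 W=1
Move 10: W@(3,3) -> caps B=0 W=1

Answer: ..W.
BW.W
B.B.
B.WW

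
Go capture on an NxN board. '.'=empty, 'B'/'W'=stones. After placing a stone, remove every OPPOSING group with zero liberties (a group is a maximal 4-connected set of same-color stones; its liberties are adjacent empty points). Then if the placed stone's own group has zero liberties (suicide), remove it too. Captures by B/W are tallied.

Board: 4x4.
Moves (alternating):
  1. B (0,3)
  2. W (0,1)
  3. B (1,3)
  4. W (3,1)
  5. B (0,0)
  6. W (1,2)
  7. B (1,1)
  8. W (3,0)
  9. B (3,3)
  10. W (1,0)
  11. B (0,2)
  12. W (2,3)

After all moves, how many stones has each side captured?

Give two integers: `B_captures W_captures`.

Answer: 0 4

Derivation:
Move 1: B@(0,3) -> caps B=0 W=0
Move 2: W@(0,1) -> caps B=0 W=0
Move 3: B@(1,3) -> caps B=0 W=0
Move 4: W@(3,1) -> caps B=0 W=0
Move 5: B@(0,0) -> caps B=0 W=0
Move 6: W@(1,2) -> caps B=0 W=0
Move 7: B@(1,1) -> caps B=0 W=0
Move 8: W@(3,0) -> caps B=0 W=0
Move 9: B@(3,3) -> caps B=0 W=0
Move 10: W@(1,0) -> caps B=0 W=1
Move 11: B@(0,2) -> caps B=0 W=1
Move 12: W@(2,3) -> caps B=0 W=4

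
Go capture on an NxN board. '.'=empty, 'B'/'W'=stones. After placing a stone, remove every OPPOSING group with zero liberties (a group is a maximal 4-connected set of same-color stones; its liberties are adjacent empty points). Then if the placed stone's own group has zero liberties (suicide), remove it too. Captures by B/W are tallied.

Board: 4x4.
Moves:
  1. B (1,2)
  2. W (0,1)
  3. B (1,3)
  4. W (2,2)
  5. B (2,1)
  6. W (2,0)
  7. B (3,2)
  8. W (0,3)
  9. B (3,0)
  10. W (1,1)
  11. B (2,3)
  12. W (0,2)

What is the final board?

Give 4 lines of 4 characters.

Answer: .WWW
.WBB
WB.B
B.B.

Derivation:
Move 1: B@(1,2) -> caps B=0 W=0
Move 2: W@(0,1) -> caps B=0 W=0
Move 3: B@(1,3) -> caps B=0 W=0
Move 4: W@(2,2) -> caps B=0 W=0
Move 5: B@(2,1) -> caps B=0 W=0
Move 6: W@(2,0) -> caps B=0 W=0
Move 7: B@(3,2) -> caps B=0 W=0
Move 8: W@(0,3) -> caps B=0 W=0
Move 9: B@(3,0) -> caps B=0 W=0
Move 10: W@(1,1) -> caps B=0 W=0
Move 11: B@(2,3) -> caps B=1 W=0
Move 12: W@(0,2) -> caps B=1 W=0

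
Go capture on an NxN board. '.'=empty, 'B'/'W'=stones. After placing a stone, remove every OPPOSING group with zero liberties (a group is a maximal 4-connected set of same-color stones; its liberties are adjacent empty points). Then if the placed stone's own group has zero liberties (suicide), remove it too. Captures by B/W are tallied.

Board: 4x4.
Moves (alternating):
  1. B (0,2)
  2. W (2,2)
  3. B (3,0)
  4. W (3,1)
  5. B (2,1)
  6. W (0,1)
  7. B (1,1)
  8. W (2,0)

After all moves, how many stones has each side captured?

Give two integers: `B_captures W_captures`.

Answer: 0 1

Derivation:
Move 1: B@(0,2) -> caps B=0 W=0
Move 2: W@(2,2) -> caps B=0 W=0
Move 3: B@(3,0) -> caps B=0 W=0
Move 4: W@(3,1) -> caps B=0 W=0
Move 5: B@(2,1) -> caps B=0 W=0
Move 6: W@(0,1) -> caps B=0 W=0
Move 7: B@(1,1) -> caps B=0 W=0
Move 8: W@(2,0) -> caps B=0 W=1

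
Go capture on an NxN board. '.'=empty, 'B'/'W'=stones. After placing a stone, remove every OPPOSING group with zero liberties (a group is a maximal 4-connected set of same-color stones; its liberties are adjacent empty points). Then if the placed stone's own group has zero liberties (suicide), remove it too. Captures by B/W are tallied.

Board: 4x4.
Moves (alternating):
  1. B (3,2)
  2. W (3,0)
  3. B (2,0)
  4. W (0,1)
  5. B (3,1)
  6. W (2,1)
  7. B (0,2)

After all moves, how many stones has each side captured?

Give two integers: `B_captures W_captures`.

Move 1: B@(3,2) -> caps B=0 W=0
Move 2: W@(3,0) -> caps B=0 W=0
Move 3: B@(2,0) -> caps B=0 W=0
Move 4: W@(0,1) -> caps B=0 W=0
Move 5: B@(3,1) -> caps B=1 W=0
Move 6: W@(2,1) -> caps B=1 W=0
Move 7: B@(0,2) -> caps B=1 W=0

Answer: 1 0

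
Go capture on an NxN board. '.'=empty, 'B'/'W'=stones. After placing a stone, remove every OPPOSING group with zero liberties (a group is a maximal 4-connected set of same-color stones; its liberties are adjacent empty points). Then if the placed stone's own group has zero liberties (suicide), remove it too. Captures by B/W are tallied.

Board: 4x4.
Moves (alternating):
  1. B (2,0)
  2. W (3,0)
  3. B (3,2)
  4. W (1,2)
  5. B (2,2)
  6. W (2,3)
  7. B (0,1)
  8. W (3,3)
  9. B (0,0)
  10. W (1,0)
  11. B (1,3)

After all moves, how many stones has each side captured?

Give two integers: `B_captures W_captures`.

Answer: 2 0

Derivation:
Move 1: B@(2,0) -> caps B=0 W=0
Move 2: W@(3,0) -> caps B=0 W=0
Move 3: B@(3,2) -> caps B=0 W=0
Move 4: W@(1,2) -> caps B=0 W=0
Move 5: B@(2,2) -> caps B=0 W=0
Move 6: W@(2,3) -> caps B=0 W=0
Move 7: B@(0,1) -> caps B=0 W=0
Move 8: W@(3,3) -> caps B=0 W=0
Move 9: B@(0,0) -> caps B=0 W=0
Move 10: W@(1,0) -> caps B=0 W=0
Move 11: B@(1,3) -> caps B=2 W=0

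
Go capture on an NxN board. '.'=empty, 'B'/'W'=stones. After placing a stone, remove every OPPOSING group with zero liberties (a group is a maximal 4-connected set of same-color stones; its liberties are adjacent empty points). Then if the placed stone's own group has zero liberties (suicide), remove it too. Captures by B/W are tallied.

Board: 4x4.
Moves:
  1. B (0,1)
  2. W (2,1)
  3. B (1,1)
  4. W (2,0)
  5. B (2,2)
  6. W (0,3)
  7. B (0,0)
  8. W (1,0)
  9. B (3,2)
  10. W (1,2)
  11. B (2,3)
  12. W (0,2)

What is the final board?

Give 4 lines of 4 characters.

Answer: ..WW
W.W.
WWBB
..B.

Derivation:
Move 1: B@(0,1) -> caps B=0 W=0
Move 2: W@(2,1) -> caps B=0 W=0
Move 3: B@(1,1) -> caps B=0 W=0
Move 4: W@(2,0) -> caps B=0 W=0
Move 5: B@(2,2) -> caps B=0 W=0
Move 6: W@(0,3) -> caps B=0 W=0
Move 7: B@(0,0) -> caps B=0 W=0
Move 8: W@(1,0) -> caps B=0 W=0
Move 9: B@(3,2) -> caps B=0 W=0
Move 10: W@(1,2) -> caps B=0 W=0
Move 11: B@(2,3) -> caps B=0 W=0
Move 12: W@(0,2) -> caps B=0 W=3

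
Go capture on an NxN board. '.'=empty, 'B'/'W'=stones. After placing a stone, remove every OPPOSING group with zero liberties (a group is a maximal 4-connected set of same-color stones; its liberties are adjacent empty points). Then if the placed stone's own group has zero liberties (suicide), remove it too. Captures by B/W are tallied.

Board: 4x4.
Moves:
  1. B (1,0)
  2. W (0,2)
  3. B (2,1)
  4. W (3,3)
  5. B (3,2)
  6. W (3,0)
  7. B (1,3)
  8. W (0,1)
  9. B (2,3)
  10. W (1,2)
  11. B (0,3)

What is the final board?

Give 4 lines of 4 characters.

Move 1: B@(1,0) -> caps B=0 W=0
Move 2: W@(0,2) -> caps B=0 W=0
Move 3: B@(2,1) -> caps B=0 W=0
Move 4: W@(3,3) -> caps B=0 W=0
Move 5: B@(3,2) -> caps B=0 W=0
Move 6: W@(3,0) -> caps B=0 W=0
Move 7: B@(1,3) -> caps B=0 W=0
Move 8: W@(0,1) -> caps B=0 W=0
Move 9: B@(2,3) -> caps B=1 W=0
Move 10: W@(1,2) -> caps B=1 W=0
Move 11: B@(0,3) -> caps B=1 W=0

Answer: .WWB
B.WB
.B.B
W.B.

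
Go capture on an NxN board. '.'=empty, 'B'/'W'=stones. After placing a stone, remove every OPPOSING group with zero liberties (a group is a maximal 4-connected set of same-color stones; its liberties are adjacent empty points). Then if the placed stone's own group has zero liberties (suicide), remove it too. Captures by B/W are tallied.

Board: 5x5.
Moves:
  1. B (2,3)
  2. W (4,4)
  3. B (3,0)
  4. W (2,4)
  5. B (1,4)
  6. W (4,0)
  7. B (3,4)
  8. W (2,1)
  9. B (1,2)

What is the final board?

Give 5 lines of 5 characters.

Move 1: B@(2,3) -> caps B=0 W=0
Move 2: W@(4,4) -> caps B=0 W=0
Move 3: B@(3,0) -> caps B=0 W=0
Move 4: W@(2,4) -> caps B=0 W=0
Move 5: B@(1,4) -> caps B=0 W=0
Move 6: W@(4,0) -> caps B=0 W=0
Move 7: B@(3,4) -> caps B=1 W=0
Move 8: W@(2,1) -> caps B=1 W=0
Move 9: B@(1,2) -> caps B=1 W=0

Answer: .....
..B.B
.W.B.
B...B
W...W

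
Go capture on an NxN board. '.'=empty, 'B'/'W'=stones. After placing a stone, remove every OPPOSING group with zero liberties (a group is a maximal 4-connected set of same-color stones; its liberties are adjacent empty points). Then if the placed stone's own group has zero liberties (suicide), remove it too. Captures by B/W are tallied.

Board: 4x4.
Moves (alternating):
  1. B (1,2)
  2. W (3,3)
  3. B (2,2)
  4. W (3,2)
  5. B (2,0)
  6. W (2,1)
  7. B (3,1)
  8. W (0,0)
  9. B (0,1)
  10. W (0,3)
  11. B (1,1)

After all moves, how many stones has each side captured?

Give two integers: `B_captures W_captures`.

Answer: 1 0

Derivation:
Move 1: B@(1,2) -> caps B=0 W=0
Move 2: W@(3,3) -> caps B=0 W=0
Move 3: B@(2,2) -> caps B=0 W=0
Move 4: W@(3,2) -> caps B=0 W=0
Move 5: B@(2,0) -> caps B=0 W=0
Move 6: W@(2,1) -> caps B=0 W=0
Move 7: B@(3,1) -> caps B=0 W=0
Move 8: W@(0,0) -> caps B=0 W=0
Move 9: B@(0,1) -> caps B=0 W=0
Move 10: W@(0,3) -> caps B=0 W=0
Move 11: B@(1,1) -> caps B=1 W=0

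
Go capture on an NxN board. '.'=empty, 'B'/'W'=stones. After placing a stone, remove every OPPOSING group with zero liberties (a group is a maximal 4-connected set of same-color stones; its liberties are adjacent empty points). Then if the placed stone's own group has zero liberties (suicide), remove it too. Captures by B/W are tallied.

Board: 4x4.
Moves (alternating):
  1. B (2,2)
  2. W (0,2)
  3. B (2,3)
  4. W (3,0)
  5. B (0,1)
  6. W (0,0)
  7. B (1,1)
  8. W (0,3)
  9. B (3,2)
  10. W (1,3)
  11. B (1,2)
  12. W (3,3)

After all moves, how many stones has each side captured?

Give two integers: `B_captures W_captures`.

Answer: 3 0

Derivation:
Move 1: B@(2,2) -> caps B=0 W=0
Move 2: W@(0,2) -> caps B=0 W=0
Move 3: B@(2,3) -> caps B=0 W=0
Move 4: W@(3,0) -> caps B=0 W=0
Move 5: B@(0,1) -> caps B=0 W=0
Move 6: W@(0,0) -> caps B=0 W=0
Move 7: B@(1,1) -> caps B=0 W=0
Move 8: W@(0,3) -> caps B=0 W=0
Move 9: B@(3,2) -> caps B=0 W=0
Move 10: W@(1,3) -> caps B=0 W=0
Move 11: B@(1,2) -> caps B=3 W=0
Move 12: W@(3,3) -> caps B=3 W=0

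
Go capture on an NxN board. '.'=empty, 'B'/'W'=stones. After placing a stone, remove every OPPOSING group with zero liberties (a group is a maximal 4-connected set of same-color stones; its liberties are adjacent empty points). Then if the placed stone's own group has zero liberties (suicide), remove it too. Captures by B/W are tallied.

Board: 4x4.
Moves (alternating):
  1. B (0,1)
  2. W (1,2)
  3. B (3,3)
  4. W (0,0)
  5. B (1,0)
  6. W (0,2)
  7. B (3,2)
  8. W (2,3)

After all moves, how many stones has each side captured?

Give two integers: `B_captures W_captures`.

Move 1: B@(0,1) -> caps B=0 W=0
Move 2: W@(1,2) -> caps B=0 W=0
Move 3: B@(3,3) -> caps B=0 W=0
Move 4: W@(0,0) -> caps B=0 W=0
Move 5: B@(1,0) -> caps B=1 W=0
Move 6: W@(0,2) -> caps B=1 W=0
Move 7: B@(3,2) -> caps B=1 W=0
Move 8: W@(2,3) -> caps B=1 W=0

Answer: 1 0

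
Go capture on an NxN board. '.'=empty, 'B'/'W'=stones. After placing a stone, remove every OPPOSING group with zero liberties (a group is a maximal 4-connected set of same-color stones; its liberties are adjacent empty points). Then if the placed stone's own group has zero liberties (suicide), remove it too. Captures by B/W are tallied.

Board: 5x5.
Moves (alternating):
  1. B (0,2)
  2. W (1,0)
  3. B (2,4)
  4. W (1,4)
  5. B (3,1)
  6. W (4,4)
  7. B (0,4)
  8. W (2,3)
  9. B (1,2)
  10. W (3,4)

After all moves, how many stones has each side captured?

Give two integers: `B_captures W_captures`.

Move 1: B@(0,2) -> caps B=0 W=0
Move 2: W@(1,0) -> caps B=0 W=0
Move 3: B@(2,4) -> caps B=0 W=0
Move 4: W@(1,4) -> caps B=0 W=0
Move 5: B@(3,1) -> caps B=0 W=0
Move 6: W@(4,4) -> caps B=0 W=0
Move 7: B@(0,4) -> caps B=0 W=0
Move 8: W@(2,3) -> caps B=0 W=0
Move 9: B@(1,2) -> caps B=0 W=0
Move 10: W@(3,4) -> caps B=0 W=1

Answer: 0 1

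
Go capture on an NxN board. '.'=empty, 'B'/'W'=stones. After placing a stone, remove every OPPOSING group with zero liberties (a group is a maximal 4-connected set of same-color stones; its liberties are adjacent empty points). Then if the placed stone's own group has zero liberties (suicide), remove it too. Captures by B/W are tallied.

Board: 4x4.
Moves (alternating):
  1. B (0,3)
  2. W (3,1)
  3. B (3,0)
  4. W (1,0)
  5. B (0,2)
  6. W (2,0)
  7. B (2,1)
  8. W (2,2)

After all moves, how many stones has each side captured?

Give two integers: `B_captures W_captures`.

Answer: 0 1

Derivation:
Move 1: B@(0,3) -> caps B=0 W=0
Move 2: W@(3,1) -> caps B=0 W=0
Move 3: B@(3,0) -> caps B=0 W=0
Move 4: W@(1,0) -> caps B=0 W=0
Move 5: B@(0,2) -> caps B=0 W=0
Move 6: W@(2,0) -> caps B=0 W=1
Move 7: B@(2,1) -> caps B=0 W=1
Move 8: W@(2,2) -> caps B=0 W=1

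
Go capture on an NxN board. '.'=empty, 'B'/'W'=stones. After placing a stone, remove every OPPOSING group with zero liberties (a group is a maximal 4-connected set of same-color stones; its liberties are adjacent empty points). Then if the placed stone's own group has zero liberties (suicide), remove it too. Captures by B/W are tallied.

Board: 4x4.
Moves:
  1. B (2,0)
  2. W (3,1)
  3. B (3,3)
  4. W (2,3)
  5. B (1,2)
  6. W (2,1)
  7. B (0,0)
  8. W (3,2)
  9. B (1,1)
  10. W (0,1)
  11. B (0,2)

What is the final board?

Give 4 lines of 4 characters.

Answer: B.B.
.BB.
BW.W
.WW.

Derivation:
Move 1: B@(2,0) -> caps B=0 W=0
Move 2: W@(3,1) -> caps B=0 W=0
Move 3: B@(3,3) -> caps B=0 W=0
Move 4: W@(2,3) -> caps B=0 W=0
Move 5: B@(1,2) -> caps B=0 W=0
Move 6: W@(2,1) -> caps B=0 W=0
Move 7: B@(0,0) -> caps B=0 W=0
Move 8: W@(3,2) -> caps B=0 W=1
Move 9: B@(1,1) -> caps B=0 W=1
Move 10: W@(0,1) -> caps B=0 W=1
Move 11: B@(0,2) -> caps B=1 W=1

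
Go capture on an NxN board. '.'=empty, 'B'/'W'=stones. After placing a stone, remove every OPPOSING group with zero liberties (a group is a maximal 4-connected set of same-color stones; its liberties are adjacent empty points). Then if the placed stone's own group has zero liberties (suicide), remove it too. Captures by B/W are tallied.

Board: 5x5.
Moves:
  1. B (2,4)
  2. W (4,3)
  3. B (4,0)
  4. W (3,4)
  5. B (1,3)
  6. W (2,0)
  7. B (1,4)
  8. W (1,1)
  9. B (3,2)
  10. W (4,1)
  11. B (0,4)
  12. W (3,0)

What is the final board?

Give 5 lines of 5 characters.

Answer: ....B
.W.BB
W...B
W.B.W
.W.W.

Derivation:
Move 1: B@(2,4) -> caps B=0 W=0
Move 2: W@(4,3) -> caps B=0 W=0
Move 3: B@(4,0) -> caps B=0 W=0
Move 4: W@(3,4) -> caps B=0 W=0
Move 5: B@(1,3) -> caps B=0 W=0
Move 6: W@(2,0) -> caps B=0 W=0
Move 7: B@(1,4) -> caps B=0 W=0
Move 8: W@(1,1) -> caps B=0 W=0
Move 9: B@(3,2) -> caps B=0 W=0
Move 10: W@(4,1) -> caps B=0 W=0
Move 11: B@(0,4) -> caps B=0 W=0
Move 12: W@(3,0) -> caps B=0 W=1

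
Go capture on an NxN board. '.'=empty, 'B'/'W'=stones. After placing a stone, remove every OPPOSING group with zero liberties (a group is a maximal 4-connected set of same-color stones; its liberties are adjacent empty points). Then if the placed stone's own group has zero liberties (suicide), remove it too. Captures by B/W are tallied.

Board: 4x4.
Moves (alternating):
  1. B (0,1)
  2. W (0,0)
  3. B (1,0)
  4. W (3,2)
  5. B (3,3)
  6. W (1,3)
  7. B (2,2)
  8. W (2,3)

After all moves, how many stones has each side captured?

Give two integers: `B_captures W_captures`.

Move 1: B@(0,1) -> caps B=0 W=0
Move 2: W@(0,0) -> caps B=0 W=0
Move 3: B@(1,0) -> caps B=1 W=0
Move 4: W@(3,2) -> caps B=1 W=0
Move 5: B@(3,3) -> caps B=1 W=0
Move 6: W@(1,3) -> caps B=1 W=0
Move 7: B@(2,2) -> caps B=1 W=0
Move 8: W@(2,3) -> caps B=1 W=1

Answer: 1 1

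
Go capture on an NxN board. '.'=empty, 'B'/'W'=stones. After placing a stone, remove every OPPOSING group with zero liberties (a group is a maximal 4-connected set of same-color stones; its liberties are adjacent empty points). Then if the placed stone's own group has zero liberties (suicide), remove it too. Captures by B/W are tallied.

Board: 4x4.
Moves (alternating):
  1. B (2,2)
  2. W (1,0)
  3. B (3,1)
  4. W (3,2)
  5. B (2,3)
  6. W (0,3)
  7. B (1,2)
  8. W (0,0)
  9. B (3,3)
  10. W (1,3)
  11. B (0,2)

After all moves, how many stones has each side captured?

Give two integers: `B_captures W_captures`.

Move 1: B@(2,2) -> caps B=0 W=0
Move 2: W@(1,0) -> caps B=0 W=0
Move 3: B@(3,1) -> caps B=0 W=0
Move 4: W@(3,2) -> caps B=0 W=0
Move 5: B@(2,3) -> caps B=0 W=0
Move 6: W@(0,3) -> caps B=0 W=0
Move 7: B@(1,2) -> caps B=0 W=0
Move 8: W@(0,0) -> caps B=0 W=0
Move 9: B@(3,3) -> caps B=1 W=0
Move 10: W@(1,3) -> caps B=1 W=0
Move 11: B@(0,2) -> caps B=3 W=0

Answer: 3 0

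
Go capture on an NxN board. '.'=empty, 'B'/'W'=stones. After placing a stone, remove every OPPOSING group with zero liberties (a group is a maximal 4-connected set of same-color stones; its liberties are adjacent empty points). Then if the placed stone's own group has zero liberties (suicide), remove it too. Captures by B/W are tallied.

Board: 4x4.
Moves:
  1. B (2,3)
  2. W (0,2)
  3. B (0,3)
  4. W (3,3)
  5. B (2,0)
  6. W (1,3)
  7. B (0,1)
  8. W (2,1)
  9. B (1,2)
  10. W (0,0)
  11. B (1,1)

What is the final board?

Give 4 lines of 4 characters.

Move 1: B@(2,3) -> caps B=0 W=0
Move 2: W@(0,2) -> caps B=0 W=0
Move 3: B@(0,3) -> caps B=0 W=0
Move 4: W@(3,3) -> caps B=0 W=0
Move 5: B@(2,0) -> caps B=0 W=0
Move 6: W@(1,3) -> caps B=0 W=1
Move 7: B@(0,1) -> caps B=0 W=1
Move 8: W@(2,1) -> caps B=0 W=1
Move 9: B@(1,2) -> caps B=0 W=1
Move 10: W@(0,0) -> caps B=0 W=1
Move 11: B@(1,1) -> caps B=0 W=1

Answer: WBW.
.BBW
BW.B
...W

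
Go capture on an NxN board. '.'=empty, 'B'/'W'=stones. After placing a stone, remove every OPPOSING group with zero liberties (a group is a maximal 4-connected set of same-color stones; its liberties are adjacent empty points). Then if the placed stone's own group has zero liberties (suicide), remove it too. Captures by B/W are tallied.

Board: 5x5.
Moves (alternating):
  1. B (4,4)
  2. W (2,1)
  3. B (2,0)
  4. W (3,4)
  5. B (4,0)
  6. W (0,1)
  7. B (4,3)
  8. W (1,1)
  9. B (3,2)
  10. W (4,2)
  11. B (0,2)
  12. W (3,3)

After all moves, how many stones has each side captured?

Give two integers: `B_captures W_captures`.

Move 1: B@(4,4) -> caps B=0 W=0
Move 2: W@(2,1) -> caps B=0 W=0
Move 3: B@(2,0) -> caps B=0 W=0
Move 4: W@(3,4) -> caps B=0 W=0
Move 5: B@(4,0) -> caps B=0 W=0
Move 6: W@(0,1) -> caps B=0 W=0
Move 7: B@(4,3) -> caps B=0 W=0
Move 8: W@(1,1) -> caps B=0 W=0
Move 9: B@(3,2) -> caps B=0 W=0
Move 10: W@(4,2) -> caps B=0 W=0
Move 11: B@(0,2) -> caps B=0 W=0
Move 12: W@(3,3) -> caps B=0 W=2

Answer: 0 2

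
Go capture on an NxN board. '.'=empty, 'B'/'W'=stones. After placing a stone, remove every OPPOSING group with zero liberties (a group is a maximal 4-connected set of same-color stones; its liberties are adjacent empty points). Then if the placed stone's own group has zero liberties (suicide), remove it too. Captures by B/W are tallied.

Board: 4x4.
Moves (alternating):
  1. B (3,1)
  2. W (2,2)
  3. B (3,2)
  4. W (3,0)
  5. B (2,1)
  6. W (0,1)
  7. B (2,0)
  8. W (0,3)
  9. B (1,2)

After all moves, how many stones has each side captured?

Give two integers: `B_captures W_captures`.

Answer: 1 0

Derivation:
Move 1: B@(3,1) -> caps B=0 W=0
Move 2: W@(2,2) -> caps B=0 W=0
Move 3: B@(3,2) -> caps B=0 W=0
Move 4: W@(3,0) -> caps B=0 W=0
Move 5: B@(2,1) -> caps B=0 W=0
Move 6: W@(0,1) -> caps B=0 W=0
Move 7: B@(2,0) -> caps B=1 W=0
Move 8: W@(0,3) -> caps B=1 W=0
Move 9: B@(1,2) -> caps B=1 W=0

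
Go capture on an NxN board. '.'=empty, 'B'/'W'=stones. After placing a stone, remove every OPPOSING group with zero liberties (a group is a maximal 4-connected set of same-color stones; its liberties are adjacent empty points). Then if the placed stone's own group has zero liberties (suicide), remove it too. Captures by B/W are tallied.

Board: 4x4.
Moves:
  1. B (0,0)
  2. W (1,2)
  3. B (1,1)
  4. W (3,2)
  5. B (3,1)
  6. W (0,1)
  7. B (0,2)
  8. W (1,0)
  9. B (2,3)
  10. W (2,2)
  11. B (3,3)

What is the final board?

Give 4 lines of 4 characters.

Move 1: B@(0,0) -> caps B=0 W=0
Move 2: W@(1,2) -> caps B=0 W=0
Move 3: B@(1,1) -> caps B=0 W=0
Move 4: W@(3,2) -> caps B=0 W=0
Move 5: B@(3,1) -> caps B=0 W=0
Move 6: W@(0,1) -> caps B=0 W=0
Move 7: B@(0,2) -> caps B=1 W=0
Move 8: W@(1,0) -> caps B=1 W=0
Move 9: B@(2,3) -> caps B=1 W=0
Move 10: W@(2,2) -> caps B=1 W=0
Move 11: B@(3,3) -> caps B=1 W=0

Answer: B.B.
WBW.
..WB
.BWB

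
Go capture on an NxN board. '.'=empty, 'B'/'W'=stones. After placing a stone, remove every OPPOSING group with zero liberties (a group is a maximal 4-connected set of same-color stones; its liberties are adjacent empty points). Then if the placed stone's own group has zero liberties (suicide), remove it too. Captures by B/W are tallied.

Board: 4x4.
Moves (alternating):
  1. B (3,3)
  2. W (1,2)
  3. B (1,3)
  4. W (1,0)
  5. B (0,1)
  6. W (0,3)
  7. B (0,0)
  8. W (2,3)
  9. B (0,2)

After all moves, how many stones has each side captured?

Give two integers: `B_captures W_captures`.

Move 1: B@(3,3) -> caps B=0 W=0
Move 2: W@(1,2) -> caps B=0 W=0
Move 3: B@(1,3) -> caps B=0 W=0
Move 4: W@(1,0) -> caps B=0 W=0
Move 5: B@(0,1) -> caps B=0 W=0
Move 6: W@(0,3) -> caps B=0 W=0
Move 7: B@(0,0) -> caps B=0 W=0
Move 8: W@(2,3) -> caps B=0 W=1
Move 9: B@(0,2) -> caps B=0 W=1

Answer: 0 1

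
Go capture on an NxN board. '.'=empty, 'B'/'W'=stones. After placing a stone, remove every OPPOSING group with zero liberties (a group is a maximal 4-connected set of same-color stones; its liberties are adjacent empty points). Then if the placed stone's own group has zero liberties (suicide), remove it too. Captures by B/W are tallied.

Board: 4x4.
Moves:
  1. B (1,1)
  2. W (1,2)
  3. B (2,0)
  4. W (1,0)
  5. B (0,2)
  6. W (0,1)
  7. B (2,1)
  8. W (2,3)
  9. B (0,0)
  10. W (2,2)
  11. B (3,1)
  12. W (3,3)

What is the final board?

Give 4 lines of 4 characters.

Answer: B.B.
.BW.
BBWW
.B.W

Derivation:
Move 1: B@(1,1) -> caps B=0 W=0
Move 2: W@(1,2) -> caps B=0 W=0
Move 3: B@(2,0) -> caps B=0 W=0
Move 4: W@(1,0) -> caps B=0 W=0
Move 5: B@(0,2) -> caps B=0 W=0
Move 6: W@(0,1) -> caps B=0 W=0
Move 7: B@(2,1) -> caps B=0 W=0
Move 8: W@(2,3) -> caps B=0 W=0
Move 9: B@(0,0) -> caps B=2 W=0
Move 10: W@(2,2) -> caps B=2 W=0
Move 11: B@(3,1) -> caps B=2 W=0
Move 12: W@(3,3) -> caps B=2 W=0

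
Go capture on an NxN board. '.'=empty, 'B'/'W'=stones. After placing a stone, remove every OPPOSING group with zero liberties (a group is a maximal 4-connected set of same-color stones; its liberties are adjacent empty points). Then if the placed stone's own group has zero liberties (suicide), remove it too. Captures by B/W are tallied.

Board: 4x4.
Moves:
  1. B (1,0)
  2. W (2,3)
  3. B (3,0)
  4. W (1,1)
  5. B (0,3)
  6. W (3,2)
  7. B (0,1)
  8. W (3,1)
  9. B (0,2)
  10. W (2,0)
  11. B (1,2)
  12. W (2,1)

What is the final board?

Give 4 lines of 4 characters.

Move 1: B@(1,0) -> caps B=0 W=0
Move 2: W@(2,3) -> caps B=0 W=0
Move 3: B@(3,0) -> caps B=0 W=0
Move 4: W@(1,1) -> caps B=0 W=0
Move 5: B@(0,3) -> caps B=0 W=0
Move 6: W@(3,2) -> caps B=0 W=0
Move 7: B@(0,1) -> caps B=0 W=0
Move 8: W@(3,1) -> caps B=0 W=0
Move 9: B@(0,2) -> caps B=0 W=0
Move 10: W@(2,0) -> caps B=0 W=1
Move 11: B@(1,2) -> caps B=0 W=1
Move 12: W@(2,1) -> caps B=0 W=1

Answer: .BBB
BWB.
WW.W
.WW.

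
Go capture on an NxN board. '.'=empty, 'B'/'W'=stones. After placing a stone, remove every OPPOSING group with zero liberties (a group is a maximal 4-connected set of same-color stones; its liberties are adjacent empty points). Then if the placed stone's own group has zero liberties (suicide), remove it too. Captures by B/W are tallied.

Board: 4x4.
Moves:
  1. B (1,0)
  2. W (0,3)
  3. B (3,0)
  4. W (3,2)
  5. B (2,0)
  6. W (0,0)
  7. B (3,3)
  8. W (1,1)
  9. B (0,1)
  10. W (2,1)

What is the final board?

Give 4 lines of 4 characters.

Answer: .B.W
BW..
BW..
B.WB

Derivation:
Move 1: B@(1,0) -> caps B=0 W=0
Move 2: W@(0,3) -> caps B=0 W=0
Move 3: B@(3,0) -> caps B=0 W=0
Move 4: W@(3,2) -> caps B=0 W=0
Move 5: B@(2,0) -> caps B=0 W=0
Move 6: W@(0,0) -> caps B=0 W=0
Move 7: B@(3,3) -> caps B=0 W=0
Move 8: W@(1,1) -> caps B=0 W=0
Move 9: B@(0,1) -> caps B=1 W=0
Move 10: W@(2,1) -> caps B=1 W=0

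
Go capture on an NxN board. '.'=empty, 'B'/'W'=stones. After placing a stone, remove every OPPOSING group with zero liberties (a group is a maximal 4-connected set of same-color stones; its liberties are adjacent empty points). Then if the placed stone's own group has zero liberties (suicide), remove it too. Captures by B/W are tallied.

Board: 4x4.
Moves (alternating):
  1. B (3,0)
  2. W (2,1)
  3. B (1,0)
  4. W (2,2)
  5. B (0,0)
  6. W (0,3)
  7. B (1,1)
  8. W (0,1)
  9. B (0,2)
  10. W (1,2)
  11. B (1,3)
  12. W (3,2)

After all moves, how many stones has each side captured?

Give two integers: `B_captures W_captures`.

Answer: 2 0

Derivation:
Move 1: B@(3,0) -> caps B=0 W=0
Move 2: W@(2,1) -> caps B=0 W=0
Move 3: B@(1,0) -> caps B=0 W=0
Move 4: W@(2,2) -> caps B=0 W=0
Move 5: B@(0,0) -> caps B=0 W=0
Move 6: W@(0,3) -> caps B=0 W=0
Move 7: B@(1,1) -> caps B=0 W=0
Move 8: W@(0,1) -> caps B=0 W=0
Move 9: B@(0,2) -> caps B=1 W=0
Move 10: W@(1,2) -> caps B=1 W=0
Move 11: B@(1,3) -> caps B=2 W=0
Move 12: W@(3,2) -> caps B=2 W=0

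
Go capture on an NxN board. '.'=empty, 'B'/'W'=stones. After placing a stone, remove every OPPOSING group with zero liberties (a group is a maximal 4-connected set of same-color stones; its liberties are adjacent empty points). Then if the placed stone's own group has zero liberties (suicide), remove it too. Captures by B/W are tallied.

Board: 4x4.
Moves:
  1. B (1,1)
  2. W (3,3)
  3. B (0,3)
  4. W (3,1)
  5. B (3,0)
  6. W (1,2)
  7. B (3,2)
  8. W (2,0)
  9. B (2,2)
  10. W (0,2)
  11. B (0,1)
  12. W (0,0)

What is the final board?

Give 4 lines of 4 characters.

Move 1: B@(1,1) -> caps B=0 W=0
Move 2: W@(3,3) -> caps B=0 W=0
Move 3: B@(0,3) -> caps B=0 W=0
Move 4: W@(3,1) -> caps B=0 W=0
Move 5: B@(3,0) -> caps B=0 W=0
Move 6: W@(1,2) -> caps B=0 W=0
Move 7: B@(3,2) -> caps B=0 W=0
Move 8: W@(2,0) -> caps B=0 W=1
Move 9: B@(2,2) -> caps B=0 W=1
Move 10: W@(0,2) -> caps B=0 W=1
Move 11: B@(0,1) -> caps B=0 W=1
Move 12: W@(0,0) -> caps B=0 W=1

Answer: WBWB
.BW.
W.B.
.WBW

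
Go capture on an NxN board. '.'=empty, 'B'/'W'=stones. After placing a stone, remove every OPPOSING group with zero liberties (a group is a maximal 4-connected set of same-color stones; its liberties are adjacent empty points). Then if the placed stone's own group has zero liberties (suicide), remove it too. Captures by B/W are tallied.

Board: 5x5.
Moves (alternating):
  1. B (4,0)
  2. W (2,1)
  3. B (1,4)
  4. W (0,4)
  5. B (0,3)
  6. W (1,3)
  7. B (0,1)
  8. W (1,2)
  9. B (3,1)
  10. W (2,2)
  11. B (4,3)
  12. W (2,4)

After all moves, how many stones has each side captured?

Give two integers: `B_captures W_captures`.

Answer: 1 0

Derivation:
Move 1: B@(4,0) -> caps B=0 W=0
Move 2: W@(2,1) -> caps B=0 W=0
Move 3: B@(1,4) -> caps B=0 W=0
Move 4: W@(0,4) -> caps B=0 W=0
Move 5: B@(0,3) -> caps B=1 W=0
Move 6: W@(1,3) -> caps B=1 W=0
Move 7: B@(0,1) -> caps B=1 W=0
Move 8: W@(1,2) -> caps B=1 W=0
Move 9: B@(3,1) -> caps B=1 W=0
Move 10: W@(2,2) -> caps B=1 W=0
Move 11: B@(4,3) -> caps B=1 W=0
Move 12: W@(2,4) -> caps B=1 W=0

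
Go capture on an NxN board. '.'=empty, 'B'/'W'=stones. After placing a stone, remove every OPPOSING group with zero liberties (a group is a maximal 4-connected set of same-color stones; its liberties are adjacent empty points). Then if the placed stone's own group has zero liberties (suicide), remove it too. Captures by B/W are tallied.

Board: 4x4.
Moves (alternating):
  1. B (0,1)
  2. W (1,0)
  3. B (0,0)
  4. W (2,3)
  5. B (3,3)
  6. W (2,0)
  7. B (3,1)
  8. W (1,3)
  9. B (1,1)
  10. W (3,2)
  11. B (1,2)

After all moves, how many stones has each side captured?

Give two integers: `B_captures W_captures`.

Move 1: B@(0,1) -> caps B=0 W=0
Move 2: W@(1,0) -> caps B=0 W=0
Move 3: B@(0,0) -> caps B=0 W=0
Move 4: W@(2,3) -> caps B=0 W=0
Move 5: B@(3,3) -> caps B=0 W=0
Move 6: W@(2,0) -> caps B=0 W=0
Move 7: B@(3,1) -> caps B=0 W=0
Move 8: W@(1,3) -> caps B=0 W=0
Move 9: B@(1,1) -> caps B=0 W=0
Move 10: W@(3,2) -> caps B=0 W=1
Move 11: B@(1,2) -> caps B=0 W=1

Answer: 0 1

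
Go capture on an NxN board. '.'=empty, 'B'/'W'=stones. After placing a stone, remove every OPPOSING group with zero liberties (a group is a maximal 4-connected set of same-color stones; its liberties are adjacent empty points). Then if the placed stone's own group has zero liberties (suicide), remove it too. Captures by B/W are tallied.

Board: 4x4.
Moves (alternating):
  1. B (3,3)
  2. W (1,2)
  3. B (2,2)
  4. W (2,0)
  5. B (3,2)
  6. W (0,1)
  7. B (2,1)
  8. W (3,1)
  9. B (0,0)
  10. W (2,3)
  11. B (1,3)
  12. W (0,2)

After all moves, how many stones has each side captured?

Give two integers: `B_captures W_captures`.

Move 1: B@(3,3) -> caps B=0 W=0
Move 2: W@(1,2) -> caps B=0 W=0
Move 3: B@(2,2) -> caps B=0 W=0
Move 4: W@(2,0) -> caps B=0 W=0
Move 5: B@(3,2) -> caps B=0 W=0
Move 6: W@(0,1) -> caps B=0 W=0
Move 7: B@(2,1) -> caps B=0 W=0
Move 8: W@(3,1) -> caps B=0 W=0
Move 9: B@(0,0) -> caps B=0 W=0
Move 10: W@(2,3) -> caps B=0 W=0
Move 11: B@(1,3) -> caps B=1 W=0
Move 12: W@(0,2) -> caps B=1 W=0

Answer: 1 0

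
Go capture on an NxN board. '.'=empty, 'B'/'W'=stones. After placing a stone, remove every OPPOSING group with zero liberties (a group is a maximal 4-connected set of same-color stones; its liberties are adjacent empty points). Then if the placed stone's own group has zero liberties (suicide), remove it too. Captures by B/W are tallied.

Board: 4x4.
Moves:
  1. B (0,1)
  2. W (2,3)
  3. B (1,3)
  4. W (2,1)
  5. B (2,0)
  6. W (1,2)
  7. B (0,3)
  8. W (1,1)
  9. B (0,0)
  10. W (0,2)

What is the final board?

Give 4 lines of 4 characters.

Answer: BBW.
.WW.
BW.W
....

Derivation:
Move 1: B@(0,1) -> caps B=0 W=0
Move 2: W@(2,3) -> caps B=0 W=0
Move 3: B@(1,3) -> caps B=0 W=0
Move 4: W@(2,1) -> caps B=0 W=0
Move 5: B@(2,0) -> caps B=0 W=0
Move 6: W@(1,2) -> caps B=0 W=0
Move 7: B@(0,3) -> caps B=0 W=0
Move 8: W@(1,1) -> caps B=0 W=0
Move 9: B@(0,0) -> caps B=0 W=0
Move 10: W@(0,2) -> caps B=0 W=2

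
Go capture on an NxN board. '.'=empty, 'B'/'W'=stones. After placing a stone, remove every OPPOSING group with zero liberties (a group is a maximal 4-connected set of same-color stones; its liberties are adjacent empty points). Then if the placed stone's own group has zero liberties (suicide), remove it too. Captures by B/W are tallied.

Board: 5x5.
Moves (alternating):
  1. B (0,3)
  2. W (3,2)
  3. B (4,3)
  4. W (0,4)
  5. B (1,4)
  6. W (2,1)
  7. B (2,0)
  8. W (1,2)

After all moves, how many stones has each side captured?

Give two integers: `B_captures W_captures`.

Answer: 1 0

Derivation:
Move 1: B@(0,3) -> caps B=0 W=0
Move 2: W@(3,2) -> caps B=0 W=0
Move 3: B@(4,3) -> caps B=0 W=0
Move 4: W@(0,4) -> caps B=0 W=0
Move 5: B@(1,4) -> caps B=1 W=0
Move 6: W@(2,1) -> caps B=1 W=0
Move 7: B@(2,0) -> caps B=1 W=0
Move 8: W@(1,2) -> caps B=1 W=0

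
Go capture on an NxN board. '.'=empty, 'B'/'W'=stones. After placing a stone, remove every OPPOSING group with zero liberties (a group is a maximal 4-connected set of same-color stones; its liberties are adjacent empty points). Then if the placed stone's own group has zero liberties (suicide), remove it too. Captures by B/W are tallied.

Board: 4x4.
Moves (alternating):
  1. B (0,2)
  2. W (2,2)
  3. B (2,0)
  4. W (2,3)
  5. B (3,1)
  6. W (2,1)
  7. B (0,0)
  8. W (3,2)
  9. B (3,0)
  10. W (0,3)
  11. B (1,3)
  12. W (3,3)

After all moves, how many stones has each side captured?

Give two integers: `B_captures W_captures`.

Answer: 1 0

Derivation:
Move 1: B@(0,2) -> caps B=0 W=0
Move 2: W@(2,2) -> caps B=0 W=0
Move 3: B@(2,0) -> caps B=0 W=0
Move 4: W@(2,3) -> caps B=0 W=0
Move 5: B@(3,1) -> caps B=0 W=0
Move 6: W@(2,1) -> caps B=0 W=0
Move 7: B@(0,0) -> caps B=0 W=0
Move 8: W@(3,2) -> caps B=0 W=0
Move 9: B@(3,0) -> caps B=0 W=0
Move 10: W@(0,3) -> caps B=0 W=0
Move 11: B@(1,3) -> caps B=1 W=0
Move 12: W@(3,3) -> caps B=1 W=0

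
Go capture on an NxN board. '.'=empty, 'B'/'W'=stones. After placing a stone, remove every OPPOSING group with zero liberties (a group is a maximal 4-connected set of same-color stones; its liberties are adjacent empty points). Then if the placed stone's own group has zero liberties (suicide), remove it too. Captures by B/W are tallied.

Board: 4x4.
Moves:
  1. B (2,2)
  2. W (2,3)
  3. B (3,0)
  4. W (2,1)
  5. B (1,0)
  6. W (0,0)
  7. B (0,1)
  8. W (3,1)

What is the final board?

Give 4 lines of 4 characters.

Answer: .B..
B...
.WBW
BW..

Derivation:
Move 1: B@(2,2) -> caps B=0 W=0
Move 2: W@(2,3) -> caps B=0 W=0
Move 3: B@(3,0) -> caps B=0 W=0
Move 4: W@(2,1) -> caps B=0 W=0
Move 5: B@(1,0) -> caps B=0 W=0
Move 6: W@(0,0) -> caps B=0 W=0
Move 7: B@(0,1) -> caps B=1 W=0
Move 8: W@(3,1) -> caps B=1 W=0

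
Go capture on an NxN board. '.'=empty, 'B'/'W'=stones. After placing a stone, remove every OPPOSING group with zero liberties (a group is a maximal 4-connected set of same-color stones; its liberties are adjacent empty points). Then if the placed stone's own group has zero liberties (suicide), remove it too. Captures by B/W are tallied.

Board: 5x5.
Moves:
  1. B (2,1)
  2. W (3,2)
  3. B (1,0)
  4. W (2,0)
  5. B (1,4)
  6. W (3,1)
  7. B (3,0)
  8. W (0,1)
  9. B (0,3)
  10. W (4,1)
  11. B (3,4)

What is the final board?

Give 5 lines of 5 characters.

Answer: .W.B.
B...B
.B...
BWW.B
.W...

Derivation:
Move 1: B@(2,1) -> caps B=0 W=0
Move 2: W@(3,2) -> caps B=0 W=0
Move 3: B@(1,0) -> caps B=0 W=0
Move 4: W@(2,0) -> caps B=0 W=0
Move 5: B@(1,4) -> caps B=0 W=0
Move 6: W@(3,1) -> caps B=0 W=0
Move 7: B@(3,0) -> caps B=1 W=0
Move 8: W@(0,1) -> caps B=1 W=0
Move 9: B@(0,3) -> caps B=1 W=0
Move 10: W@(4,1) -> caps B=1 W=0
Move 11: B@(3,4) -> caps B=1 W=0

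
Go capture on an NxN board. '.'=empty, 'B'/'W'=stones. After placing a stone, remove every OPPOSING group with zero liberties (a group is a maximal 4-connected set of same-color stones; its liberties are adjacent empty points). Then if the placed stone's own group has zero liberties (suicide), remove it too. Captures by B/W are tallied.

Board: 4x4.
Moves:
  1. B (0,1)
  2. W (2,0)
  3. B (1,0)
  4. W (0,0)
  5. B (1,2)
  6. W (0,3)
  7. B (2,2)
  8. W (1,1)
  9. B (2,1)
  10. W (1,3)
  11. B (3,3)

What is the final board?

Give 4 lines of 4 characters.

Move 1: B@(0,1) -> caps B=0 W=0
Move 2: W@(2,0) -> caps B=0 W=0
Move 3: B@(1,0) -> caps B=0 W=0
Move 4: W@(0,0) -> caps B=0 W=0
Move 5: B@(1,2) -> caps B=0 W=0
Move 6: W@(0,3) -> caps B=0 W=0
Move 7: B@(2,2) -> caps B=0 W=0
Move 8: W@(1,1) -> caps B=0 W=0
Move 9: B@(2,1) -> caps B=1 W=0
Move 10: W@(1,3) -> caps B=1 W=0
Move 11: B@(3,3) -> caps B=1 W=0

Answer: .B.W
B.BW
WBB.
...B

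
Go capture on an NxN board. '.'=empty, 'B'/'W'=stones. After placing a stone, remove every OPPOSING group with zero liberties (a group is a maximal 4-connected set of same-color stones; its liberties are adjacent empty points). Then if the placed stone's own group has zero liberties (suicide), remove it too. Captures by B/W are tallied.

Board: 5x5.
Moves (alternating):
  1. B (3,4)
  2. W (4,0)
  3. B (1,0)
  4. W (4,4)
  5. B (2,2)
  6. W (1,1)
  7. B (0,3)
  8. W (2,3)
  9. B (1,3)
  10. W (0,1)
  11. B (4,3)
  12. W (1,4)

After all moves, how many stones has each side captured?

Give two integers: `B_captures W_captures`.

Move 1: B@(3,4) -> caps B=0 W=0
Move 2: W@(4,0) -> caps B=0 W=0
Move 3: B@(1,0) -> caps B=0 W=0
Move 4: W@(4,4) -> caps B=0 W=0
Move 5: B@(2,2) -> caps B=0 W=0
Move 6: W@(1,1) -> caps B=0 W=0
Move 7: B@(0,3) -> caps B=0 W=0
Move 8: W@(2,3) -> caps B=0 W=0
Move 9: B@(1,3) -> caps B=0 W=0
Move 10: W@(0,1) -> caps B=0 W=0
Move 11: B@(4,3) -> caps B=1 W=0
Move 12: W@(1,4) -> caps B=1 W=0

Answer: 1 0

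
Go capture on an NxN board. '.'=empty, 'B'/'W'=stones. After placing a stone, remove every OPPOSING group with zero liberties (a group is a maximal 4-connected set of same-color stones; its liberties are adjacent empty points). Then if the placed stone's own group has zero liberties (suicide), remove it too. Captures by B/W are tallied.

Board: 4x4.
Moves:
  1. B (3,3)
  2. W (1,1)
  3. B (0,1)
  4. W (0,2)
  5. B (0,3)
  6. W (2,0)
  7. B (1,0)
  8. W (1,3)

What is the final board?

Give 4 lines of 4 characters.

Move 1: B@(3,3) -> caps B=0 W=0
Move 2: W@(1,1) -> caps B=0 W=0
Move 3: B@(0,1) -> caps B=0 W=0
Move 4: W@(0,2) -> caps B=0 W=0
Move 5: B@(0,3) -> caps B=0 W=0
Move 6: W@(2,0) -> caps B=0 W=0
Move 7: B@(1,0) -> caps B=0 W=0
Move 8: W@(1,3) -> caps B=0 W=1

Answer: .BW.
BW.W
W...
...B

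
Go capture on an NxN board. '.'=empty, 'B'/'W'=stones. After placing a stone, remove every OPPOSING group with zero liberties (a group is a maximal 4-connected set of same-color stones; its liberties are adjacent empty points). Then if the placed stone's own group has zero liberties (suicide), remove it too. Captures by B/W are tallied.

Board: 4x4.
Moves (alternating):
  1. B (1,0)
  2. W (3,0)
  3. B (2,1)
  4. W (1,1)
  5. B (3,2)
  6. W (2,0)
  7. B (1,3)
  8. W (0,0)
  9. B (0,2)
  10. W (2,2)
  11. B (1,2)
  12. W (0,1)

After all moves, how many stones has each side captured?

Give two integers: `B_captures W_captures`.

Answer: 0 1

Derivation:
Move 1: B@(1,0) -> caps B=0 W=0
Move 2: W@(3,0) -> caps B=0 W=0
Move 3: B@(2,1) -> caps B=0 W=0
Move 4: W@(1,1) -> caps B=0 W=0
Move 5: B@(3,2) -> caps B=0 W=0
Move 6: W@(2,0) -> caps B=0 W=0
Move 7: B@(1,3) -> caps B=0 W=0
Move 8: W@(0,0) -> caps B=0 W=1
Move 9: B@(0,2) -> caps B=0 W=1
Move 10: W@(2,2) -> caps B=0 W=1
Move 11: B@(1,2) -> caps B=0 W=1
Move 12: W@(0,1) -> caps B=0 W=1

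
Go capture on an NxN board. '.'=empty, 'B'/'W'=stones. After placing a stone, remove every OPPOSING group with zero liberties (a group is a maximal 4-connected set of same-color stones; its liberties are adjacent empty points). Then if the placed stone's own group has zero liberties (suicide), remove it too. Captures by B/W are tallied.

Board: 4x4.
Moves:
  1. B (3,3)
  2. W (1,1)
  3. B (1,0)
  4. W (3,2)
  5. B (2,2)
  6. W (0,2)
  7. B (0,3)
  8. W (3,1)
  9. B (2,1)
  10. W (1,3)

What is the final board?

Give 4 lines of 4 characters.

Move 1: B@(3,3) -> caps B=0 W=0
Move 2: W@(1,1) -> caps B=0 W=0
Move 3: B@(1,0) -> caps B=0 W=0
Move 4: W@(3,2) -> caps B=0 W=0
Move 5: B@(2,2) -> caps B=0 W=0
Move 6: W@(0,2) -> caps B=0 W=0
Move 7: B@(0,3) -> caps B=0 W=0
Move 8: W@(3,1) -> caps B=0 W=0
Move 9: B@(2,1) -> caps B=0 W=0
Move 10: W@(1,3) -> caps B=0 W=1

Answer: ..W.
BW.W
.BB.
.WWB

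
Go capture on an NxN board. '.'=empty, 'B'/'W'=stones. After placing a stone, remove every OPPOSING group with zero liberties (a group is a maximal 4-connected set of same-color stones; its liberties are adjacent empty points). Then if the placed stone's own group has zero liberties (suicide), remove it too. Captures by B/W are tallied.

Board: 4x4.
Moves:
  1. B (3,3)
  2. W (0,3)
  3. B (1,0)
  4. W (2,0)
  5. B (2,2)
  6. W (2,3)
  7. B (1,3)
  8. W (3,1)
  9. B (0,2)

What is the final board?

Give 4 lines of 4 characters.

Move 1: B@(3,3) -> caps B=0 W=0
Move 2: W@(0,3) -> caps B=0 W=0
Move 3: B@(1,0) -> caps B=0 W=0
Move 4: W@(2,0) -> caps B=0 W=0
Move 5: B@(2,2) -> caps B=0 W=0
Move 6: W@(2,3) -> caps B=0 W=0
Move 7: B@(1,3) -> caps B=1 W=0
Move 8: W@(3,1) -> caps B=1 W=0
Move 9: B@(0,2) -> caps B=2 W=0

Answer: ..B.
B..B
W.B.
.W.B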